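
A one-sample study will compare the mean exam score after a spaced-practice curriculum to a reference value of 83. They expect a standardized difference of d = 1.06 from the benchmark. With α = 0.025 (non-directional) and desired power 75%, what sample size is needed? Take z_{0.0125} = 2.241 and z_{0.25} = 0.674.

For a one-sample test: n = ((z_{α/2} + z_β) / d)².
z_{α/2} + z_β = 2.241 + 0.674 = 2.915.
n = (2.915 / 1.06)² = 2.750² = 7.56.
Round up.

n = 8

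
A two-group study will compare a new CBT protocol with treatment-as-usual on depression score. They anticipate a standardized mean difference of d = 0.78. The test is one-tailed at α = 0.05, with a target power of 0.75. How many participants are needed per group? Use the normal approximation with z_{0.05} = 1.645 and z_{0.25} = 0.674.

For two independent groups with equal n: n = 2·((z_{α} + z_β) / d)².
z_{α} + z_β = 1.645 + 0.674 = 2.319.
n = 2 × (2.319 / 0.78)² = 2 × 2.973² = 2 × 8.84 = 17.7.
Round up to the next whole participant.

n = 18 per group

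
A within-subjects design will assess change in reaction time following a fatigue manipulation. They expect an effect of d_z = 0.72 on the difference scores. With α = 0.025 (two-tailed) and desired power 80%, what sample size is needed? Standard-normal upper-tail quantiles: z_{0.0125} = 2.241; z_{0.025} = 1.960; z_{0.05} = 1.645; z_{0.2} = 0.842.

For a paired (one-sample on differences) test: n = ((z_{α/2} + z_β) / d)².
z_{α/2} + z_β = 2.241 + 0.842 = 3.083.
n = (3.083 / 0.72)² = 4.282² = 18.34.
Round up.

n = 19 pairs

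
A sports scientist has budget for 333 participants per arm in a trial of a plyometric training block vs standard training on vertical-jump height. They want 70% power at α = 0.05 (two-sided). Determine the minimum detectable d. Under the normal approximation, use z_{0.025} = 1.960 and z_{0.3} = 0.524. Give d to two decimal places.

d_min ≈ 0.19

For two independent groups of n = 333 each: d_min = (z_{α/2} + z_β)·√(2/n).
z-sum = 1.960 + 0.524 = 2.484.
d_min = 2.484 × √(2/333) = 2.484 × 0.0775 = 0.193.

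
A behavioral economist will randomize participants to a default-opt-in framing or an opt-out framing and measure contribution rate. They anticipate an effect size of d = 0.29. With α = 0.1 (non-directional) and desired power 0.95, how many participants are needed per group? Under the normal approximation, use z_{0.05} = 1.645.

n = 258 per group

For two independent groups with equal n: n = 2·((z_{α/2} + z_β) / d)².
z_{α/2} + z_β = 1.645 + 1.645 = 3.290.
n = 2 × (3.290 / 0.29)² = 2 × 11.345² = 2 × 128.71 = 257.4.
Round up to the next whole participant.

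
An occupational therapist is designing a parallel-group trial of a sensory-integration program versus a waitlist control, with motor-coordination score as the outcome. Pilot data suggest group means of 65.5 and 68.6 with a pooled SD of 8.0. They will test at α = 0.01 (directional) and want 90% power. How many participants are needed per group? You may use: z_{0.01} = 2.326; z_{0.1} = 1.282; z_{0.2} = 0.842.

n = 174 per group

Cohen's d = |M₁ − M₂| / SD_pooled = |65.5 − 68.6| / 8.0 = 3.1 / 8.0 = 0.387.
For two independent groups with equal n: n = 2·((z_{α} + z_β) / d)².
z_{α} + z_β = 2.326 + 1.282 = 3.608.
n = 2 × (3.608 / 0.387)² = 2 × 9.323² = 2 × 86.92 = 173.8.
Round up to the next whole participant.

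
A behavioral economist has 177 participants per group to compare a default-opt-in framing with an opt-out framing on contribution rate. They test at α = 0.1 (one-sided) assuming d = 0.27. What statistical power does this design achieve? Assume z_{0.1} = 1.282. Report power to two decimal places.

power ≈ 0.90

For two equal groups, power = Φ(d·√(n/2) − z_{α}).
d·√(n/2) = 0.27 × √(177/2) = 0.27 × 9.407 = 2.540.
z_β = 2.540 − 1.282 = 1.258.
Power = Φ(1.258) = 0.896.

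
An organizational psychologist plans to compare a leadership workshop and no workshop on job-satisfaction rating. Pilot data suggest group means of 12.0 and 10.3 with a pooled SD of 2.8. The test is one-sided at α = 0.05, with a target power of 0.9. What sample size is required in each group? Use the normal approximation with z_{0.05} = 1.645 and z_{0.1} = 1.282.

n = 47 per group

Cohen's d = |M₁ − M₂| / SD_pooled = |12.0 − 10.3| / 2.8 = 1.7 / 2.8 = 0.607.
For two independent groups with equal n: n = 2·((z_{α} + z_β) / d)².
z_{α} + z_β = 1.645 + 1.282 = 2.927.
n = 2 × (2.927 / 0.607)² = 2 × 4.822² = 2 × 23.25 = 46.5.
Round up to the next whole participant.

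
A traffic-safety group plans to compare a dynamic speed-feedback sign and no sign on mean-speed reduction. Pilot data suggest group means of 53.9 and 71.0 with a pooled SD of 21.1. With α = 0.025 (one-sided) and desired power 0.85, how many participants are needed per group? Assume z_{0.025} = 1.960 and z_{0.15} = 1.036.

Cohen's d = |M₁ − M₂| / SD_pooled = |53.9 − 71.0| / 21.1 = 17.1 / 21.1 = 0.810.
For two independent groups with equal n: n = 2·((z_{α} + z_β) / d)².
z_{α} + z_β = 1.960 + 1.036 = 2.996.
n = 2 × (2.996 / 0.810)² = 2 × 3.699² = 2 × 13.68 = 27.4.
Round up to the next whole participant.

n = 28 per group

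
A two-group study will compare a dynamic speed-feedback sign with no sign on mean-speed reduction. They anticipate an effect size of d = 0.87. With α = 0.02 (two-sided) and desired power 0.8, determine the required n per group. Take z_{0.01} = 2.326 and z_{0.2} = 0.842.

For two independent groups with equal n: n = 2·((z_{α/2} + z_β) / d)².
z_{α/2} + z_β = 2.326 + 0.842 = 3.168.
n = 2 × (3.168 / 0.87)² = 2 × 3.641² = 2 × 13.26 = 26.5.
Round up to the next whole participant.

n = 27 per group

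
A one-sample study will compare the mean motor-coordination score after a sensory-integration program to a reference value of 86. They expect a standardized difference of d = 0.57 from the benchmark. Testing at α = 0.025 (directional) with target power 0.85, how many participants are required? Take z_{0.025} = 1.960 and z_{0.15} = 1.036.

For a one-sample test: n = ((z_{α} + z_β) / d)².
z_{α} + z_β = 1.960 + 1.036 = 2.996.
n = (2.996 / 0.57)² = 5.256² = 27.63.
Round up.

n = 28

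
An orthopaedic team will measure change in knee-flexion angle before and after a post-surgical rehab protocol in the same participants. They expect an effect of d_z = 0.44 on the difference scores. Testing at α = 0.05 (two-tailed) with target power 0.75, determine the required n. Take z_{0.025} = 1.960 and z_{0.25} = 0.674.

For a paired (one-sample on differences) test: n = ((z_{α/2} + z_β) / d)².
z_{α/2} + z_β = 1.960 + 0.674 = 2.634.
n = (2.634 / 0.44)² = 5.986² = 35.84.
Round up.

n = 36 pairs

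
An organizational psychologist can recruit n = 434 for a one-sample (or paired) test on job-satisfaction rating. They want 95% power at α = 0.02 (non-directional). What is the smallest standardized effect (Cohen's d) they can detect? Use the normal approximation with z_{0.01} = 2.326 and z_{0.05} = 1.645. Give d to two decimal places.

For a single sample (or paired design) of n = 434: d_min = (z_{α/2} + z_β)/√n.
z-sum = 2.326 + 1.645 = 3.971.
d_min = 3.971 / √434 = 3.971 / 20.833 = 0.191.

d_min ≈ 0.19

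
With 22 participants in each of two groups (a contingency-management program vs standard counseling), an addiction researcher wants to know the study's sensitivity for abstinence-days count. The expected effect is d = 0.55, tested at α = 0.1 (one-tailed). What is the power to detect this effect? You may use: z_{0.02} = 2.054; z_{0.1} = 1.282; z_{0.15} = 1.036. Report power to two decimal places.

For two equal groups, power = Φ(d·√(n/2) − z_{α}).
d·√(n/2) = 0.55 × √(22/2) = 0.55 × 3.317 = 1.824.
z_β = 1.824 − 1.282 = 0.542.
Power = Φ(0.542) = 0.706.

power ≈ 0.71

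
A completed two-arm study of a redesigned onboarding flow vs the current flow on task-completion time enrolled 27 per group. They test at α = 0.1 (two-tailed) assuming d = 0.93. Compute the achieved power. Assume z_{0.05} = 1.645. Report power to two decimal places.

power ≈ 0.96

For two equal groups, power = Φ(d·√(n/2) − z_{α/2}).
d·√(n/2) = 0.93 × √(27/2) = 0.93 × 3.674 = 3.417.
z_β = 3.417 − 1.645 = 1.772.
Power = Φ(1.772) = 0.962.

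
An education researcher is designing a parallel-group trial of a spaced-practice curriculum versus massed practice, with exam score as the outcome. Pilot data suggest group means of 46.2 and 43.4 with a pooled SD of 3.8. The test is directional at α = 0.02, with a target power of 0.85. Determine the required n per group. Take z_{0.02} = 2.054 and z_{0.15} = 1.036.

Cohen's d = |M₁ − M₂| / SD_pooled = |46.2 − 43.4| / 3.8 = 2.8 / 3.8 = 0.737.
For two independent groups with equal n: n = 2·((z_{α} + z_β) / d)².
z_{α} + z_β = 2.054 + 1.036 = 3.090.
n = 2 × (3.090 / 0.737)² = 2 × 4.193² = 2 × 17.58 = 35.2.
Round up to the next whole participant.

n = 36 per group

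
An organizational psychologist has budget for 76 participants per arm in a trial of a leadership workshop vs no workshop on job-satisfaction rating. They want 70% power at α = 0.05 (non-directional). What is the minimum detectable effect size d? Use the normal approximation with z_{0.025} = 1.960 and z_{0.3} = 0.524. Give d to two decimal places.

For two independent groups of n = 76 each: d_min = (z_{α/2} + z_β)·√(2/n).
z-sum = 1.960 + 0.524 = 2.484.
d_min = 2.484 × √(2/76) = 2.484 × 0.1622 = 0.403.

d_min ≈ 0.40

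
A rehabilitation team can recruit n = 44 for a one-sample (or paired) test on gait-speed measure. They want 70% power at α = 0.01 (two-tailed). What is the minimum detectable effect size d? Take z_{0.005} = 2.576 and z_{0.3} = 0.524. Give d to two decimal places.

d_min ≈ 0.47

For a single sample (or paired design) of n = 44: d_min = (z_{α/2} + z_β)/√n.
z-sum = 2.576 + 0.524 = 3.100.
d_min = 3.100 / √44 = 3.100 / 6.633 = 0.467.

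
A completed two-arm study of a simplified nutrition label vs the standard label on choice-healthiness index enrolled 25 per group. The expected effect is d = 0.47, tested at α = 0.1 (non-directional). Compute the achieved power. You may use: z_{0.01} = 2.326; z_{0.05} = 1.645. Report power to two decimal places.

For two equal groups, power = Φ(d·√(n/2) − z_{α/2}).
d·√(n/2) = 0.47 × √(25/2) = 0.47 × 3.536 = 1.662.
z_β = 1.662 − 1.645 = 0.017.
Power = Φ(0.017) = 0.507.

power ≈ 0.51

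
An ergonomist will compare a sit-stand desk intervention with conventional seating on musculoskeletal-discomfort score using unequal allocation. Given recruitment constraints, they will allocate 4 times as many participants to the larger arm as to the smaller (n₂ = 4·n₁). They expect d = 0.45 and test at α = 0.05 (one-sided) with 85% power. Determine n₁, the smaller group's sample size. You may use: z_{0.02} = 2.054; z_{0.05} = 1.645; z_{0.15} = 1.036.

n₁ = 45

With allocation ratio k = n₂/n₁ = 4, Var(x̄₁−x̄₂) = σ²(1/n₁ + 1/(k·n₁)) = σ²·(k+1)/(k·n₁).
So n₁ = (1 + 1/k)·((z_{α} + z_β)/d)² = 1.250 × (2.681/0.45)².
n₁ = 1.250 × 35.50 = 44.4.
Round up: n₁ = 45, giving n₂ = 4 × 45 = 180.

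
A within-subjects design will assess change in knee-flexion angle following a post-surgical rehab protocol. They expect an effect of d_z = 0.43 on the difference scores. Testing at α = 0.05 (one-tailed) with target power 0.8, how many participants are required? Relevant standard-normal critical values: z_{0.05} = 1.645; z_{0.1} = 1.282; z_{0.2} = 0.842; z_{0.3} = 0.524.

For a paired (one-sample on differences) test: n = ((z_{α} + z_β) / d)².
z_{α} + z_β = 1.645 + 0.842 = 2.487.
n = (2.487 / 0.43)² = 5.784² = 33.45.
Round up.

n = 34 pairs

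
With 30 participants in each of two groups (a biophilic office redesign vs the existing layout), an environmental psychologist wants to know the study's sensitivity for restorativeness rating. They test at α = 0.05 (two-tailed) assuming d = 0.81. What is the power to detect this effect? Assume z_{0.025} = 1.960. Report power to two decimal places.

power ≈ 0.88

For two equal groups, power = Φ(d·√(n/2) − z_{α/2}).
d·√(n/2) = 0.81 × √(30/2) = 0.81 × 3.873 = 3.137.
z_β = 3.137 − 1.960 = 1.177.
Power = Φ(1.177) = 0.880.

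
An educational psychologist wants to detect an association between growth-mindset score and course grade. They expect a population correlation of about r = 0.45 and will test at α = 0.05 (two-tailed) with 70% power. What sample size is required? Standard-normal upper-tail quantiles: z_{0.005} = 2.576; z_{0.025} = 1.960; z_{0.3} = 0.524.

Fisher's z: C = ½·ln((1+r)/(1−r)) = ½·ln(2.6364) = 0.4847.
n = ((z_{α/2} + z_β)/C)² + 3.
(1.960 + 0.524) / 0.4847 = 2.484 / 0.4847 = 5.125.
n = 5.125² + 3 = 26.26 + 3 = 29.3.
Round up.

n = 30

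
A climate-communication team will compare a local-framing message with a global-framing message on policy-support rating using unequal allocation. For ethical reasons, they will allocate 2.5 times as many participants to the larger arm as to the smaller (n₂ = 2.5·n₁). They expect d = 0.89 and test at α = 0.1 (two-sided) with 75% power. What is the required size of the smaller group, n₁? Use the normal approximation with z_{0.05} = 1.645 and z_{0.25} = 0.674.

With allocation ratio k = n₂/n₁ = 2.5, Var(x̄₁−x̄₂) = σ²(1/n₁ + 1/(k·n₁)) = σ²·(k+1)/(k·n₁).
So n₁ = (1 + 1/k)·((z_{α/2} + z_β)/d)² = 1.400 × (2.319/0.89)².
n₁ = 1.400 × 6.79 = 9.5.
Round up: n₁ = 10, giving n₂ = 2.5 × 10 = 25.

n₁ = 10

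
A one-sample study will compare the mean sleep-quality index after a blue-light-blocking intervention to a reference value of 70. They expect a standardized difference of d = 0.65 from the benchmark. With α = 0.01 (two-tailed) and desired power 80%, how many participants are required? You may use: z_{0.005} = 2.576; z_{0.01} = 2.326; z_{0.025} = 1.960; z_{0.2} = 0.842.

n = 28

For a one-sample test: n = ((z_{α/2} + z_β) / d)².
z_{α/2} + z_β = 2.576 + 0.842 = 3.418.
n = (3.418 / 0.65)² = 5.258² = 27.65.
Round up.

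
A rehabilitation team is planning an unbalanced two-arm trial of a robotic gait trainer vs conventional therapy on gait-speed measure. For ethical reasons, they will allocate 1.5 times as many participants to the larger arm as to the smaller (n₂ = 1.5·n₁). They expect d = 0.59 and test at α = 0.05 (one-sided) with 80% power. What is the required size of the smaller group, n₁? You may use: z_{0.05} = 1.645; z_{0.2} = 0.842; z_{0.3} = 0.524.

With allocation ratio k = n₂/n₁ = 1.5, Var(x̄₁−x̄₂) = σ²(1/n₁ + 1/(k·n₁)) = σ²·(k+1)/(k·n₁).
So n₁ = (1 + 1/k)·((z_{α} + z_β)/d)² = 1.667 × (2.487/0.59)².
n₁ = 1.667 × 17.77 = 29.6.
Round up: n₁ = 30, giving n₂ = 1.5 × 30 = 45.

n₁ = 30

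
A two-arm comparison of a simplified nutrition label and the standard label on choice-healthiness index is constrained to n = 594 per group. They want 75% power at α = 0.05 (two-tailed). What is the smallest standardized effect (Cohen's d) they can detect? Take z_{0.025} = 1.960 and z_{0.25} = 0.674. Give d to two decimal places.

d_min ≈ 0.15

For two independent groups of n = 594 each: d_min = (z_{α/2} + z_β)·√(2/n).
z-sum = 1.960 + 0.674 = 2.634.
d_min = 2.634 × √(2/594) = 2.634 × 0.0580 = 0.153.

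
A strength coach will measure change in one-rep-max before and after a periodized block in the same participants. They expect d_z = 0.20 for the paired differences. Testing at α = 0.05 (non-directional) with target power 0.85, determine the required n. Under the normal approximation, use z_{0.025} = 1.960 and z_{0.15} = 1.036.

For a paired (one-sample on differences) test: n = ((z_{α/2} + z_β) / d)².
z_{α/2} + z_β = 1.960 + 1.036 = 2.996.
n = (2.996 / 0.20)² = 14.980² = 224.40.
Round up.

n = 225 pairs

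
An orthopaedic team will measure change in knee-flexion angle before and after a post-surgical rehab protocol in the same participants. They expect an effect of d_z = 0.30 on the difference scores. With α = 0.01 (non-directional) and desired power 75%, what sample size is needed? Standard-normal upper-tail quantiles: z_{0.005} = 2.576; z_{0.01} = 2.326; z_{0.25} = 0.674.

n = 118 pairs

For a paired (one-sample on differences) test: n = ((z_{α/2} + z_β) / d)².
z_{α/2} + z_β = 2.576 + 0.674 = 3.250.
n = (3.250 / 0.30)² = 10.833² = 117.36.
Round up.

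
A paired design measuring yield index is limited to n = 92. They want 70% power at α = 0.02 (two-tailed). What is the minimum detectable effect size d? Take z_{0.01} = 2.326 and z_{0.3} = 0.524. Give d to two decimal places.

For a single sample (or paired design) of n = 92: d_min = (z_{α/2} + z_β)/√n.
z-sum = 2.326 + 0.524 = 2.850.
d_min = 2.850 / √92 = 2.850 / 9.592 = 0.297.

d_min ≈ 0.30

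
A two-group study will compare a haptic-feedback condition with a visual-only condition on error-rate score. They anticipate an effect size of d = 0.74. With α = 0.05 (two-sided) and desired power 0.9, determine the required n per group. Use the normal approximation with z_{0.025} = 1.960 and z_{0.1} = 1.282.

For two independent groups with equal n: n = 2·((z_{α/2} + z_β) / d)².
z_{α/2} + z_β = 1.960 + 1.282 = 3.242.
n = 2 × (3.242 / 0.74)² = 2 × 4.381² = 2 × 19.19 = 38.4.
Round up to the next whole participant.

n = 39 per group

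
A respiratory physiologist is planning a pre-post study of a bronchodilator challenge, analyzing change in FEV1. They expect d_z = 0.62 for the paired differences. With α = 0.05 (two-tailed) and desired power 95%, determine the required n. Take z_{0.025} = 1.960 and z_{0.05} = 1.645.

n = 34 pairs

For a paired (one-sample on differences) test: n = ((z_{α/2} + z_β) / d)².
z_{α/2} + z_β = 1.960 + 1.645 = 3.605.
n = (3.605 / 0.62)² = 5.815² = 33.81.
Round up.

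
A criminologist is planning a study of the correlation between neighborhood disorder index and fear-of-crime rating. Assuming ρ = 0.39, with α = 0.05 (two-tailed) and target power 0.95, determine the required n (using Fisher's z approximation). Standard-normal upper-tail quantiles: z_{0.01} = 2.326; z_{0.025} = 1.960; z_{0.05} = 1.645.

n = 80

Fisher's z: C = ½·ln((1+r)/(1−r)) = ½·ln(2.2787) = 0.4118.
n = ((z_{α/2} + z_β)/C)² + 3.
(1.960 + 1.645) / 0.4118 = 3.605 / 0.4118 = 8.754.
n = 8.754² + 3 = 76.64 + 3 = 79.6.
Round up.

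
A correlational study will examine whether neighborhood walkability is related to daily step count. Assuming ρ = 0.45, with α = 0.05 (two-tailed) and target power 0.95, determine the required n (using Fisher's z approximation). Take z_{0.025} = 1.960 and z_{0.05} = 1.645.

Fisher's z: C = ½·ln((1+r)/(1−r)) = ½·ln(2.6364) = 0.4847.
n = ((z_{α/2} + z_β)/C)² + 3.
(1.960 + 1.645) / 0.4847 = 3.605 / 0.4847 = 7.438.
n = 7.438² + 3 = 55.32 + 3 = 58.3.
Round up.

n = 59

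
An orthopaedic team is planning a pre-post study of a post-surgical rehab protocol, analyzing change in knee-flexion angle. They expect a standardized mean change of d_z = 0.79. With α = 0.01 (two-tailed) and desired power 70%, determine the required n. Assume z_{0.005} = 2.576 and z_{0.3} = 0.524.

For a paired (one-sample on differences) test: n = ((z_{α/2} + z_β) / d)².
z_{α/2} + z_β = 2.576 + 0.524 = 3.100.
n = (3.100 / 0.79)² = 3.924² = 15.40.
Round up.

n = 16 pairs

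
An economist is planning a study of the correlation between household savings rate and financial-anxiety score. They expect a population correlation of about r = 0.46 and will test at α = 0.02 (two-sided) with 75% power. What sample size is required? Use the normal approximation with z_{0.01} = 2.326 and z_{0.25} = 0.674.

n = 40

Fisher's z: C = ½·ln((1+r)/(1−r)) = ½·ln(2.7037) = 0.4973.
n = ((z_{α/2} + z_β)/C)² + 3.
(2.326 + 0.674) / 0.4973 = 3.000 / 0.4973 = 6.033.
n = 6.033² + 3 = 36.39 + 3 = 39.4.
Round up.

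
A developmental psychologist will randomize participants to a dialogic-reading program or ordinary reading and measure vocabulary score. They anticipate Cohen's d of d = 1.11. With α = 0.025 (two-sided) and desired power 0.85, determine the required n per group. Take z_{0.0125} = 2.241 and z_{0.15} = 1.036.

n = 18 per group

For two independent groups with equal n: n = 2·((z_{α/2} + z_β) / d)².
z_{α/2} + z_β = 2.241 + 1.036 = 3.277.
n = 2 × (3.277 / 1.11)² = 2 × 2.952² = 2 × 8.72 = 17.4.
Round up to the next whole participant.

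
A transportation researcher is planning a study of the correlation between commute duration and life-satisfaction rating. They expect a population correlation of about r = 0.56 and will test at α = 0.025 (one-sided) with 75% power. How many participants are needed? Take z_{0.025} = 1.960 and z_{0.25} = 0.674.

Fisher's z: C = ½·ln((1+r)/(1−r)) = ½·ln(3.5455) = 0.6328.
n = ((z_{α} + z_β)/C)² + 3.
(1.960 + 0.674) / 0.6328 = 2.634 / 0.6328 = 4.162.
n = 4.162² + 3 = 17.33 + 3 = 20.3.
Round up.

n = 21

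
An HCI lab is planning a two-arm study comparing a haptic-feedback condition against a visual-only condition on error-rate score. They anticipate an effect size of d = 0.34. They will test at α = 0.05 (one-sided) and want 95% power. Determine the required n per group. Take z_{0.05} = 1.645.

n = 188 per group

For two independent groups with equal n: n = 2·((z_{α} + z_β) / d)².
z_{α} + z_β = 1.645 + 1.645 = 3.290.
n = 2 × (3.290 / 0.34)² = 2 × 9.676² = 2 × 93.63 = 187.3.
Round up to the next whole participant.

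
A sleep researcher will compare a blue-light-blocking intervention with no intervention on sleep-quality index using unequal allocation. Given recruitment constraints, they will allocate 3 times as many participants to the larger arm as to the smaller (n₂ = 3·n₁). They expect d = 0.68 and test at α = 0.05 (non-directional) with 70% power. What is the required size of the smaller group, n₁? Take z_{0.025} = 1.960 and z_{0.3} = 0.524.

n₁ = 18

With allocation ratio k = n₂/n₁ = 3, Var(x̄₁−x̄₂) = σ²(1/n₁ + 1/(k·n₁)) = σ²·(k+1)/(k·n₁).
So n₁ = (1 + 1/k)·((z_{α/2} + z_β)/d)² = 1.333 × (2.484/0.68)².
n₁ = 1.333 × 13.34 = 17.8.
Round up: n₁ = 18, giving n₂ = 3 × 18 = 54.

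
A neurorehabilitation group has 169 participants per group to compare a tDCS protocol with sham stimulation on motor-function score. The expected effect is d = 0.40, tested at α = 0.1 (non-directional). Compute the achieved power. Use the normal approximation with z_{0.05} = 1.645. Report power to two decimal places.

For two equal groups, power = Φ(d·√(n/2) − z_{α/2}).
d·√(n/2) = 0.40 × √(169/2) = 0.40 × 9.192 = 3.677.
z_β = 3.677 − 1.645 = 2.032.
Power = Φ(2.032) = 0.979.

power ≈ 0.98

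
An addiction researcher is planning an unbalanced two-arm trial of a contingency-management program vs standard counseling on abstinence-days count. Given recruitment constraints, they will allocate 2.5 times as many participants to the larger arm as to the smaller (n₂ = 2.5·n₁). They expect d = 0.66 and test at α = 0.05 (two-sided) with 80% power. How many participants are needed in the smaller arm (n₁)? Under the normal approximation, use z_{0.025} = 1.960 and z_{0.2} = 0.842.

With allocation ratio k = n₂/n₁ = 2.5, Var(x̄₁−x̄₂) = σ²(1/n₁ + 1/(k·n₁)) = σ²·(k+1)/(k·n₁).
So n₁ = (1 + 1/k)·((z_{α/2} + z_β)/d)² = 1.400 × (2.802/0.66)².
n₁ = 1.400 × 18.02 = 25.2.
Round up: n₁ = 26, giving n₂ = 2.5 × 26 = 65.

n₁ = 26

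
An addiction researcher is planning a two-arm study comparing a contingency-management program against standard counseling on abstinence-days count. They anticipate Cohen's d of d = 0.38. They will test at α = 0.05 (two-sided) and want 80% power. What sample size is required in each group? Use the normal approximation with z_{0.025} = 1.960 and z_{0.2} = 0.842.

n = 109 per group

For two independent groups with equal n: n = 2·((z_{α/2} + z_β) / d)².
z_{α/2} + z_β = 1.960 + 0.842 = 2.802.
n = 2 × (2.802 / 0.38)² = 2 × 7.374² = 2 × 54.37 = 108.7.
Round up to the next whole participant.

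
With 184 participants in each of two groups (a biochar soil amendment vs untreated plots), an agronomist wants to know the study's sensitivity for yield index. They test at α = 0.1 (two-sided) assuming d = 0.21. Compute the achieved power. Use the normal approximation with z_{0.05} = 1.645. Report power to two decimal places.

For two equal groups, power = Φ(d·√(n/2) − z_{α/2}).
d·√(n/2) = 0.21 × √(184/2) = 0.21 × 9.592 = 2.014.
z_β = 2.014 − 1.645 = 0.369.
Power = Φ(0.369) = 0.644.

power ≈ 0.64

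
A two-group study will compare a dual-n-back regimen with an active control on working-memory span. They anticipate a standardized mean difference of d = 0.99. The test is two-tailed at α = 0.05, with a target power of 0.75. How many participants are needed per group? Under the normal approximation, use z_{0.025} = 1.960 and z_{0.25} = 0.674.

For two independent groups with equal n: n = 2·((z_{α/2} + z_β) / d)².
z_{α/2} + z_β = 1.960 + 0.674 = 2.634.
n = 2 × (2.634 / 0.99)² = 2 × 2.661² = 2 × 7.08 = 14.2.
Round up to the next whole participant.

n = 15 per group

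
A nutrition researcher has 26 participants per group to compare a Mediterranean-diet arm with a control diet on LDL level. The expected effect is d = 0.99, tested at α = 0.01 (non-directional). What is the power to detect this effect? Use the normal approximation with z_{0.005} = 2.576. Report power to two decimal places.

power ≈ 0.84

For two equal groups, power = Φ(d·√(n/2) − z_{α/2}).
d·√(n/2) = 0.99 × √(26/2) = 0.99 × 3.606 = 3.569.
z_β = 3.569 − 2.576 = 0.993.
Power = Φ(0.993) = 0.840.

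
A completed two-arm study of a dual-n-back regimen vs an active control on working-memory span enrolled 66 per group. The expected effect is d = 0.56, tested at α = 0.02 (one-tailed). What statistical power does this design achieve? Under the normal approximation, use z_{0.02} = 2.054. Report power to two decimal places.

power ≈ 0.88

For two equal groups, power = Φ(d·√(n/2) − z_{α}).
d·√(n/2) = 0.56 × √(66/2) = 0.56 × 5.745 = 3.217.
z_β = 3.217 − 2.054 = 1.163.
Power = Φ(1.163) = 0.878.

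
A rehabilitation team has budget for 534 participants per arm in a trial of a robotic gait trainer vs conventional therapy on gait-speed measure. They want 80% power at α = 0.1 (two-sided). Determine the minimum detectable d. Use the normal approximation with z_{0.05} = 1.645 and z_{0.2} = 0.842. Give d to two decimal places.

d_min ≈ 0.15

For two independent groups of n = 534 each: d_min = (z_{α/2} + z_β)·√(2/n).
z-sum = 1.645 + 0.842 = 2.487.
d_min = 2.487 × √(2/534) = 2.487 × 0.0612 = 0.152.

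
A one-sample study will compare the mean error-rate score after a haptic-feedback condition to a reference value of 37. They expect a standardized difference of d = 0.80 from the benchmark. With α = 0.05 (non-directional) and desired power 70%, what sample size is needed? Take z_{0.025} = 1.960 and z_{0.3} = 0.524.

n = 10

For a one-sample test: n = ((z_{α/2} + z_β) / d)².
z_{α/2} + z_β = 1.960 + 0.524 = 2.484.
n = (2.484 / 0.80)² = 3.105² = 9.64.
Round up.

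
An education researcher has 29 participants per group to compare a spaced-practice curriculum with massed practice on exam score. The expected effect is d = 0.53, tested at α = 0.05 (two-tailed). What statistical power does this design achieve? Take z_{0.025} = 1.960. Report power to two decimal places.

power ≈ 0.52

For two equal groups, power = Φ(d·√(n/2) − z_{α/2}).
d·√(n/2) = 0.53 × √(29/2) = 0.53 × 3.808 = 2.018.
z_β = 2.018 − 1.960 = 0.058.
Power = Φ(0.058) = 0.523.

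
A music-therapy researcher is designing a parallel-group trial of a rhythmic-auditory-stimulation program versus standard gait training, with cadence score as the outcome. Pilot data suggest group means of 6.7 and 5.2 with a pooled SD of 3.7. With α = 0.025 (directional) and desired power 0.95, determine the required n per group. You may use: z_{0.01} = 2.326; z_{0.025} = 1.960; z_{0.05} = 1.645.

Cohen's d = |M₁ − M₂| / SD_pooled = |6.7 − 5.2| / 3.7 = 1.5 / 3.7 = 0.405.
For two independent groups with equal n: n = 2·((z_{α} + z_β) / d)².
z_{α} + z_β = 1.960 + 1.645 = 3.605.
n = 2 × (3.605 / 0.405)² = 2 × 8.901² = 2 × 79.23 = 158.5.
Round up to the next whole participant.

n = 159 per group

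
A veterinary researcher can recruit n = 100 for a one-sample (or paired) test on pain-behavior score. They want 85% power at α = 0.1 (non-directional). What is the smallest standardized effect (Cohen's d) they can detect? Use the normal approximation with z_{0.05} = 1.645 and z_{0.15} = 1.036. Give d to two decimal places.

d_min ≈ 0.27

For a single sample (or paired design) of n = 100: d_min = (z_{α/2} + z_β)/√n.
z-sum = 1.645 + 1.036 = 2.681.
d_min = 2.681 / √100 = 2.681 / 10.000 = 0.268.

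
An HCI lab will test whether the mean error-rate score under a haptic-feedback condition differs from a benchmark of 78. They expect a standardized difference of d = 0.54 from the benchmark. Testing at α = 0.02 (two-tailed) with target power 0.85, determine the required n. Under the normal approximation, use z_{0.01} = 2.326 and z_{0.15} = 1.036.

n = 39

For a one-sample test: n = ((z_{α/2} + z_β) / d)².
z_{α/2} + z_β = 2.326 + 1.036 = 3.362.
n = (3.362 / 0.54)² = 6.226² = 38.76.
Round up.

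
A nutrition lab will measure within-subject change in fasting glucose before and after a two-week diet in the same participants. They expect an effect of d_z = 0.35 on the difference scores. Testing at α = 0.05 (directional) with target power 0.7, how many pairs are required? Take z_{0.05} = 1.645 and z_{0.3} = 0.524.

n = 39 pairs

For a paired (one-sample on differences) test: n = ((z_{α} + z_β) / d)².
z_{α} + z_β = 1.645 + 0.524 = 2.169.
n = (2.169 / 0.35)² = 6.197² = 38.40.
Round up.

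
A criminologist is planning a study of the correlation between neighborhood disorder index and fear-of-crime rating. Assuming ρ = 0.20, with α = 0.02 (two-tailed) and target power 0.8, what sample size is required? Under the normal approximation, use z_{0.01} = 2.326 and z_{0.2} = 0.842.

Fisher's z: C = ½·ln((1+r)/(1−r)) = ½·ln(1.5000) = 0.2027.
n = ((z_{α/2} + z_β)/C)² + 3.
(2.326 + 0.842) / 0.2027 = 3.168 / 0.2027 = 15.629.
n = 15.629² + 3 = 244.27 + 3 = 247.3.
Round up.

n = 248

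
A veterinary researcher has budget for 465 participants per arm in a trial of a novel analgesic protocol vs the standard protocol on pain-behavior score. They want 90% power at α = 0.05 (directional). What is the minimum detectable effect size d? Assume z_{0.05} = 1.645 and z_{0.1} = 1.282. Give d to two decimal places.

d_min ≈ 0.19

For two independent groups of n = 465 each: d_min = (z_{α} + z_β)·√(2/n).
z-sum = 1.645 + 1.282 = 2.927.
d_min = 2.927 × √(2/465) = 2.927 × 0.0656 = 0.192.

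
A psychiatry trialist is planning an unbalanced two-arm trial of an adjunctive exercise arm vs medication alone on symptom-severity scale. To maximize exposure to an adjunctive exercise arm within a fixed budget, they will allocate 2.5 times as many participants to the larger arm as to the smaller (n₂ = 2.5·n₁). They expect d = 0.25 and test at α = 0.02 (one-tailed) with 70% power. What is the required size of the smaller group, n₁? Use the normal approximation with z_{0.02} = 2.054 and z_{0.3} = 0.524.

With allocation ratio k = n₂/n₁ = 2.5, Var(x̄₁−x̄₂) = σ²(1/n₁ + 1/(k·n₁)) = σ²·(k+1)/(k·n₁).
So n₁ = (1 + 1/k)·((z_{α} + z_β)/d)² = 1.400 × (2.578/0.25)².
n₁ = 1.400 × 106.34 = 148.9.
Round up: n₁ = 149, giving n₂ = ⌈2.5 × 149⌉ = ⌈372.5⌉ = 373.

n₁ = 149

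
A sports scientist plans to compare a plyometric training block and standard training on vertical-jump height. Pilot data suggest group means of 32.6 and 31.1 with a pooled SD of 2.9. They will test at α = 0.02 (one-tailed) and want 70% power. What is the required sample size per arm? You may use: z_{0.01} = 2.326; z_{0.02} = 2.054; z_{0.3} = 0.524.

Cohen's d = |M₁ − M₂| / SD_pooled = |32.6 − 31.1| / 2.9 = 1.5 / 2.9 = 0.517.
For two independent groups with equal n: n = 2·((z_{α} + z_β) / d)².
z_{α} + z_β = 2.054 + 0.524 = 2.578.
n = 2 × (2.578 / 0.517)² = 2 × 4.986² = 2 × 24.86 = 49.7.
Round up to the next whole participant.

n = 50 per group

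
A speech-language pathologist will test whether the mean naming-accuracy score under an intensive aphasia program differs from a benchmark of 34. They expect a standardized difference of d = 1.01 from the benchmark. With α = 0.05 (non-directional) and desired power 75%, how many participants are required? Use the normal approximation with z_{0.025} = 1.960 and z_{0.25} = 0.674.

n = 7

For a one-sample test: n = ((z_{α/2} + z_β) / d)².
z_{α/2} + z_β = 1.960 + 0.674 = 2.634.
n = (2.634 / 1.01)² = 2.608² = 6.80.
Round up.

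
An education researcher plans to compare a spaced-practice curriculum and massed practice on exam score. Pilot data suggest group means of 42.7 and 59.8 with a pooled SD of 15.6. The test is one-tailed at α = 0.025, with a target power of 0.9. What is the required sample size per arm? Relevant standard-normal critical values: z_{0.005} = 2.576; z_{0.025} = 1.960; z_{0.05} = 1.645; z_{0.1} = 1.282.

Cohen's d = |M₁ − M₂| / SD_pooled = |42.7 − 59.8| / 15.6 = 17.1 / 15.6 = 1.096.
For two independent groups with equal n: n = 2·((z_{α} + z_β) / d)².
z_{α} + z_β = 1.960 + 1.282 = 3.242.
n = 2 × (3.242 / 1.096)² = 2 × 2.958² = 2 × 8.75 = 17.5.
Round up to the next whole participant.

n = 18 per group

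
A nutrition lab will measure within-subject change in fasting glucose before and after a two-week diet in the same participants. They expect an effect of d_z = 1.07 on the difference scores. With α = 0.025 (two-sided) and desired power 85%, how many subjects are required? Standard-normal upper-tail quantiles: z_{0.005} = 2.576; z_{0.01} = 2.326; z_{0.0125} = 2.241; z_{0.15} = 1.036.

For a paired (one-sample on differences) test: n = ((z_{α/2} + z_β) / d)².
z_{α/2} + z_β = 2.241 + 1.036 = 3.277.
n = (3.277 / 1.07)² = 3.063² = 9.38.
Round up.

n = 10 pairs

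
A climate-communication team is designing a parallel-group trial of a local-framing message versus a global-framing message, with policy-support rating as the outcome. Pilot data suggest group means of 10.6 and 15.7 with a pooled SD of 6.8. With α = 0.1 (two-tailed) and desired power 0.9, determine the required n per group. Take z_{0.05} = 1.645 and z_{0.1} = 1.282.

Cohen's d = |M₁ − M₂| / SD_pooled = |10.6 − 15.7| / 6.8 = 5.1 / 6.8 = 0.750.
For two independent groups with equal n: n = 2·((z_{α/2} + z_β) / d)².
z_{α/2} + z_β = 1.645 + 1.282 = 2.927.
n = 2 × (2.927 / 0.750)² = 2 × 3.903² = 2 × 15.23 = 30.5.
Round up to the next whole participant.

n = 31 per group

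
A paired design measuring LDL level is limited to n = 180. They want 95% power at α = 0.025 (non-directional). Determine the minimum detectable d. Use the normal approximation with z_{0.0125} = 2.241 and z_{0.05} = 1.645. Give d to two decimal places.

d_min ≈ 0.29

For a single sample (or paired design) of n = 180: d_min = (z_{α/2} + z_β)/√n.
z-sum = 2.241 + 1.645 = 3.886.
d_min = 3.886 / √180 = 3.886 / 13.416 = 0.290.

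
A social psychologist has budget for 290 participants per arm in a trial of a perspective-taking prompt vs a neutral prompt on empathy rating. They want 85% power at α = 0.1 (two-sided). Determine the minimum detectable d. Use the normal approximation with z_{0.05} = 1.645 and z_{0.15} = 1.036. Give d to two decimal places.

For two independent groups of n = 290 each: d_min = (z_{α/2} + z_β)·√(2/n).
z-sum = 1.645 + 1.036 = 2.681.
d_min = 2.681 × √(2/290) = 2.681 × 0.0830 = 0.223.

d_min ≈ 0.22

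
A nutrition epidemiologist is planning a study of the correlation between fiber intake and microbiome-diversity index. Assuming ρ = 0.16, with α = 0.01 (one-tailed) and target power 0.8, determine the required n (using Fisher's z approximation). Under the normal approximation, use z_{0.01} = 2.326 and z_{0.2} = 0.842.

Fisher's z: C = ½·ln((1+r)/(1−r)) = ½·ln(1.3810) = 0.1614.
n = ((z_{α} + z_β)/C)² + 3.
(2.326 + 0.842) / 0.1614 = 3.168 / 0.1614 = 19.628.
n = 19.628² + 3 = 385.27 + 3 = 388.3.
Round up.

n = 389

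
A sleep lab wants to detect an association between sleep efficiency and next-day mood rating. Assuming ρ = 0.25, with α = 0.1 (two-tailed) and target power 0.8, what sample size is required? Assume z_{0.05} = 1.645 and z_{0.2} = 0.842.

Fisher's z: C = ½·ln((1+r)/(1−r)) = ½·ln(1.6667) = 0.2554.
n = ((z_{α/2} + z_β)/C)² + 3.
(1.645 + 0.842) / 0.2554 = 2.487 / 0.2554 = 9.738.
n = 9.738² + 3 = 94.82 + 3 = 97.8.
Round up.

n = 98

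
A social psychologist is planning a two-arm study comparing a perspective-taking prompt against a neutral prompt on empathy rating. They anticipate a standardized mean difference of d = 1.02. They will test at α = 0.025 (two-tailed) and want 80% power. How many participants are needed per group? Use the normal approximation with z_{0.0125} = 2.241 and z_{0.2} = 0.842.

n = 19 per group

For two independent groups with equal n: n = 2·((z_{α/2} + z_β) / d)².
z_{α/2} + z_β = 2.241 + 0.842 = 3.083.
n = 2 × (3.083 / 1.02)² = 2 × 3.023² = 2 × 9.14 = 18.3.
Round up to the next whole participant.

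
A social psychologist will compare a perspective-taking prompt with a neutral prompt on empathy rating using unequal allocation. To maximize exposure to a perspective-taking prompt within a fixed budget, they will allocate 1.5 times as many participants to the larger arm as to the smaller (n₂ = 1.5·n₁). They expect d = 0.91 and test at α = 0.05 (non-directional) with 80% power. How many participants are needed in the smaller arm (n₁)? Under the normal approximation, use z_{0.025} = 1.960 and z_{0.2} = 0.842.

n₁ = 16

With allocation ratio k = n₂/n₁ = 1.5, Var(x̄₁−x̄₂) = σ²(1/n₁ + 1/(k·n₁)) = σ²·(k+1)/(k·n₁).
So n₁ = (1 + 1/k)·((z_{α/2} + z_β)/d)² = 1.667 × (2.802/0.91)².
n₁ = 1.667 × 9.48 = 15.8.
Round up: n₁ = 16, giving n₂ = 1.5 × 16 = 24.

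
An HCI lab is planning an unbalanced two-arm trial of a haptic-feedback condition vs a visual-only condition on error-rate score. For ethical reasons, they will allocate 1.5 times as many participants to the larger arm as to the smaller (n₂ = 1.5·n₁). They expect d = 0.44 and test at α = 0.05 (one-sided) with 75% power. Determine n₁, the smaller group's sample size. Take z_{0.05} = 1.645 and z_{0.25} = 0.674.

With allocation ratio k = n₂/n₁ = 1.5, Var(x̄₁−x̄₂) = σ²(1/n₁ + 1/(k·n₁)) = σ²·(k+1)/(k·n₁).
So n₁ = (1 + 1/k)·((z_{α} + z_β)/d)² = 1.667 × (2.319/0.44)².
n₁ = 1.667 × 27.78 = 46.3.
Round up: n₁ = 47, giving n₂ = ⌈1.5 × 47⌉ = ⌈70.5⌉ = 71.

n₁ = 47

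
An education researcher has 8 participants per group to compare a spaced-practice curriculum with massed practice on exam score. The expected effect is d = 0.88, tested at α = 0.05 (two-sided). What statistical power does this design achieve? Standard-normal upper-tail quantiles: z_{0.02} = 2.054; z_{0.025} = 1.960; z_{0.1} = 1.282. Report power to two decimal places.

For two equal groups, power = Φ(d·√(n/2) − z_{α/2}).
d·√(n/2) = 0.88 × √(8/2) = 0.88 × 2.000 = 1.760.
z_β = 1.760 − 1.960 = -0.200.
Power = Φ(-0.200) = 0.421.

power ≈ 0.42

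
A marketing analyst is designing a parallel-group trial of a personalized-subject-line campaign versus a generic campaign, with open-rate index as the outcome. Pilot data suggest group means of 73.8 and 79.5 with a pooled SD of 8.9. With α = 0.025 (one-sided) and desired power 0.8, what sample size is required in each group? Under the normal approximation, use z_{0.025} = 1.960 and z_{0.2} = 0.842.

n = 39 per group

Cohen's d = |M₁ − M₂| / SD_pooled = |73.8 − 79.5| / 8.9 = 5.7 / 8.9 = 0.640.
For two independent groups with equal n: n = 2·((z_{α} + z_β) / d)².
z_{α} + z_β = 1.960 + 0.842 = 2.802.
n = 2 × (2.802 / 0.640)² = 2 × 4.378² = 2 × 19.17 = 38.3.
Round up to the next whole participant.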